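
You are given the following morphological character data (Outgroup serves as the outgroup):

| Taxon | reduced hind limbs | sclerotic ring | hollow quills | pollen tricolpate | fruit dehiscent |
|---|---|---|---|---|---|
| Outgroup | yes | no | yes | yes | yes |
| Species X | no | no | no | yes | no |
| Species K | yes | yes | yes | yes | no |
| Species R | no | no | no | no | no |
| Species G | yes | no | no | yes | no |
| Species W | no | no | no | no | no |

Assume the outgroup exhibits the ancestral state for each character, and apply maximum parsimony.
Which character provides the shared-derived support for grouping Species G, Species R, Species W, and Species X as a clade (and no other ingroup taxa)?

hollow quills

Character polarity is set by the outgroup: the derived state is whichever differs from the outgroup's state, so for reduced hind limbs, hollow quills, pollen tricolpate, fruit dehiscent the derived state is 'no', and for the remaining characters it is 'yes'.
Only Species R, Species W, and Species X show the derived state 'no' for reduced hind limbs, supporting them as a clade.
sclerotic ring: derived state 'yes' in Species K only — an autapomorphy, so it tells us nothing about relationships among taxa.
hollow quills (derived state 'no') is shared by Species G, Species R, Species W, and Species X — a synapomorphy uniting that clade.
pollen tricolpate (derived state 'no') is shared by Species R and Species W — a synapomorphy uniting that clade.
All ingroup taxa share the derived state 'no' for fruit dehiscent; it defines the ingroup but does not resolve relationships within it.
Most parsimonious ingroup topology: (((Species X,(Species R,Species W)),Species G),Species K).
The clade {Species G, Species R, Species W, Species X} is supported by hollow quills: its derived state 'no' occurs in exactly those taxa and in no other taxon (including the outgroup).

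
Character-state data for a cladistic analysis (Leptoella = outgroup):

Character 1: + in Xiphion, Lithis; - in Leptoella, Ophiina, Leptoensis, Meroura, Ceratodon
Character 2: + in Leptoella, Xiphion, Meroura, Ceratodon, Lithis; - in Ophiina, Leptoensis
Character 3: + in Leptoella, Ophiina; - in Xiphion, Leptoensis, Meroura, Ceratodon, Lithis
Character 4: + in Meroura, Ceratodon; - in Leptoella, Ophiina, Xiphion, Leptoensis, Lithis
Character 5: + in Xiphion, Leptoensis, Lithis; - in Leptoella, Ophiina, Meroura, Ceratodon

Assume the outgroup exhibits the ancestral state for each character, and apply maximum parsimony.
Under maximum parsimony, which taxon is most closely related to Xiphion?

Lithis

Character polarity is set by the outgroup: the derived state is whichever differs from the outgroup's state, so for Character 2, Character 3 the derived state is '-', and for the remaining characters it is '+'.
Character 1 (derived state '+') is shared by Lithis and Xiphion — a synapomorphy uniting that clade.
Character 2 (state '-') occurs in Leptoensis and Ophiina but conflicts with the nesting implied by the other characters — most parsimoniously interpreted as homoplasy.
Character 3 (derived state '-') is shared by Ceratodon, Leptoensis, Lithis, Meroura, and Xiphion — a synapomorphy uniting that clade.
Character 4 (derived state '+') is shared by Ceratodon and Meroura — a synapomorphy uniting that clade.
Character 5: derived state '+' in Leptoensis, Lithis, and Xiphion only — synapomorphy for {Leptoensis, Lithis, Xiphion}.
Most parsimonious ingroup topology: (Ophiina,(((Xiphion,Lithis),Leptoensis),(Meroura,Ceratodon))).
Xiphion and Lithis form a cherry on this tree, so they are sister taxa.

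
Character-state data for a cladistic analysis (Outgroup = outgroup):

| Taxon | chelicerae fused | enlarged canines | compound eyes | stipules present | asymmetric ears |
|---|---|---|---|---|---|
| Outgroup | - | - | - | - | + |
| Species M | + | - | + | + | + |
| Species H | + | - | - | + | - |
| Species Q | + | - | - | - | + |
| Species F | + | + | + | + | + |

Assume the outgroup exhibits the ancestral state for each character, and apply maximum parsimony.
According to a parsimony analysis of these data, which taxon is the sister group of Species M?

Character polarity is set by the outgroup: the derived state is whichever differs from the outgroup's state, so for asymmetric ears the derived state is '-', and for the remaining characters it is '+'.
chelicerae fused (derived state '+') is shared by all ingroup taxa — unites the whole ingroup.
enlarged canines (derived state '+') is unique to Species F (autapomorphy; uninformative for grouping).
Only Species F and Species M show the derived state '+' for compound eyes, supporting them as a clade.
Only Species F, Species H, and Species M show the derived state '+' for stipules present, supporting them as a clade.
asymmetric ears (derived state '-') is unique to Species H (autapomorphy; uninformative for grouping).
Most parsimonious ingroup topology: (((Species M,Species F),Species H),Species Q).
Species M and Species F form a cherry on this tree, so they are sister taxa.

Species F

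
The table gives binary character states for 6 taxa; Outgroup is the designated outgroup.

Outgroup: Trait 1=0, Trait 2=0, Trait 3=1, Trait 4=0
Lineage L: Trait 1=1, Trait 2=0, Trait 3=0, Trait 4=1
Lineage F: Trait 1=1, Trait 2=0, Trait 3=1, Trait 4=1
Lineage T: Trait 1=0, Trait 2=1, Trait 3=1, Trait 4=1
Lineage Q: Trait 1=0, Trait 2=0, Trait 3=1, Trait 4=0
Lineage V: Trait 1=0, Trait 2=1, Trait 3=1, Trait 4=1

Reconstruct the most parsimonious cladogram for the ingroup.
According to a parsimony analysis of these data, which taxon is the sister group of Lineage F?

Lineage L

Character polarity is set by the outgroup: the derived state is whichever differs from the outgroup's state, so for Trait 3 the derived state is '0', and for the remaining characters it is '1'.
Trait 1: derived state '1' in Lineage F and Lineage L only — synapomorphy for {Lineage F, Lineage L}.
Trait 2: derived state '1' in Lineage T and Lineage V only — synapomorphy for {Lineage T, Lineage V}.
Trait 3: derived state '0' in Lineage L only — an autapomorphy, so it tells us nothing about relationships among taxa.
Only Lineage F, Lineage L, Lineage T, and Lineage V show the derived state '1' for Trait 4, supporting them as a clade.
Most parsimonious ingroup topology: (((Lineage L,Lineage F),(Lineage T,Lineage V)),Lineage Q).
Lineage F and Lineage L form a cherry on this tree, so they are sister taxa.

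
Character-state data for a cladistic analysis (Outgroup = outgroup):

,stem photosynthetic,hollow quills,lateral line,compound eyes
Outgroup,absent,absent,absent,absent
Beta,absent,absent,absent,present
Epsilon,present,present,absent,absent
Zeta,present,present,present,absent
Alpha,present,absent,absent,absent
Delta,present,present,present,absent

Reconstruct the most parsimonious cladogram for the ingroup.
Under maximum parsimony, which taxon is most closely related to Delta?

Zeta

The outgroup has state 'absent' for every character, so 'present' is the derived state throughout.
stem photosynthetic: derived state 'present' in Alpha, Delta, Epsilon, and Zeta only — synapomorphy for {Alpha, Delta, Epsilon, Zeta}.
Only Delta, Epsilon, and Zeta show the derived state 'present' for hollow quills, supporting them as a clade.
lateral line (derived state 'present') is shared by Delta and Zeta — a synapomorphy uniting that clade.
compound eyes: derived state 'present' in Beta only — an autapomorphy, so it tells us nothing about relationships among taxa.
Most parsimonious ingroup topology: (Beta,((Epsilon,(Zeta,Delta)),Alpha)).
Delta and Zeta form a cherry on this tree, so they are sister taxa.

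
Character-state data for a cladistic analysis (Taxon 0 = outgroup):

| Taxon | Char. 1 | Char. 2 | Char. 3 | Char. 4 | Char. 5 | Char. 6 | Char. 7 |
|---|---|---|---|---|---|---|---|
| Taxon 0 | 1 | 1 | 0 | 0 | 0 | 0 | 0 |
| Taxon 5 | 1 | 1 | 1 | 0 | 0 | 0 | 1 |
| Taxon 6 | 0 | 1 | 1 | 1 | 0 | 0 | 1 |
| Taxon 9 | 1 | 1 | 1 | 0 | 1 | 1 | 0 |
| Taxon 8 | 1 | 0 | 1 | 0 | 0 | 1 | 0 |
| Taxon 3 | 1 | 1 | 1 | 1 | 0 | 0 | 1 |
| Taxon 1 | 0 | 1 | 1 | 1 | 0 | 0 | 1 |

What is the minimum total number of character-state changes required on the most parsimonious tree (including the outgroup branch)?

7

Character polarity is set by the outgroup: the derived state is whichever differs from the outgroup's state, so for Char. 1, Char. 2 the derived state is '0', and for the remaining characters it is '1'.
Char. 1 (derived state '0') is shared by Taxon 1 and Taxon 6 — a synapomorphy uniting that clade.
Char. 2: derived state '0' in Taxon 8 only — an autapomorphy, so it tells us nothing about relationships among taxa.
Char. 3 (derived state '1') is shared by all ingroup taxa — unites the whole ingroup.
Char. 4 (derived state '1') is shared by Taxon 1, Taxon 3, and Taxon 6 — a synapomorphy uniting that clade.
Char. 5: derived state '1' in Taxon 9 only — an autapomorphy, so it tells us nothing about relationships among taxa.
Only Taxon 8 and Taxon 9 show the derived state '1' for Char. 6, supporting them as a clade.
Only Taxon 1, Taxon 3, Taxon 5, and Taxon 6 show the derived state '1' for Char. 7, supporting them as a clade.
Most parsimonious ingroup topology: ((Taxon 5,((Taxon 6,Taxon 1),Taxon 3)),(Taxon 9,Taxon 8)).
Changes per character on this tree: Char. 1: 1; Char. 2: 1; Char. 3: 1; Char. 4: 1; Char. 5: 1; Char. 6: 1; Char. 7: 1.
Total = 7.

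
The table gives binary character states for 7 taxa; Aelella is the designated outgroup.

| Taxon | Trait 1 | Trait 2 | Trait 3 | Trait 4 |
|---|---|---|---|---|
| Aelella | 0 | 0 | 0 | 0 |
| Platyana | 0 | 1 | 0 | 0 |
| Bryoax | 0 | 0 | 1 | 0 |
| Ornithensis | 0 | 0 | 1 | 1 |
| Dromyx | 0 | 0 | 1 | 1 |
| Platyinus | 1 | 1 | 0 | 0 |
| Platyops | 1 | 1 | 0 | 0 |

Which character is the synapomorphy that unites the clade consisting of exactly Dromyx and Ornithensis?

Trait 4

The outgroup has state '0' for every character, so '1' is the derived state throughout.
Trait 1 (derived state '1') is shared by Platyinus and Platyops — a synapomorphy uniting that clade.
Trait 2: derived state '1' in Platyana, Platyinus, and Platyops only — synapomorphy for {Platyana, Platyinus, Platyops}.
Trait 3: derived state '1' in Bryoax, Dromyx, and Ornithensis only — synapomorphy for {Bryoax, Dromyx, Ornithensis}.
Trait 4: derived state '1' in Dromyx and Ornithensis only — synapomorphy for {Dromyx, Ornithensis}.
Most parsimonious ingroup topology: ((Platyana,(Platyinus,Platyops)),(Bryoax,(Ornithensis,Dromyx))).
The clade {Dromyx, Ornithensis} is supported by Trait 4: its derived state '1' occurs in exactly those taxa and in no other taxon (including the outgroup).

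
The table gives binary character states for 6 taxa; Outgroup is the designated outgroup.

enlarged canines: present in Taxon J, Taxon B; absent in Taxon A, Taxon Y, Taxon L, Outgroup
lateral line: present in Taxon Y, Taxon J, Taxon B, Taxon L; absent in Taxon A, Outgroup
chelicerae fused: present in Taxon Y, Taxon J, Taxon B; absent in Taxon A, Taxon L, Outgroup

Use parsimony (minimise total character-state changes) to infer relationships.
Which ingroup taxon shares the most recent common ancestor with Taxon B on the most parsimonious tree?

The outgroup has state 'absent' for every character, so 'present' is the derived state throughout.
enlarged canines: derived state 'present' in Taxon B and Taxon J only — synapomorphy for {Taxon B, Taxon J}.
Only Taxon B, Taxon J, Taxon L, and Taxon Y show the derived state 'present' for lateral line, supporting them as a clade.
Only Taxon B, Taxon J, and Taxon Y show the derived state 'present' for chelicerae fused, supporting them as a clade.
Most parsimonious ingroup topology: (((Taxon Y,(Taxon B,Taxon J)),Taxon L),Taxon A).
Taxon B and Taxon J form a cherry on this tree, so they are sister taxa.

Taxon J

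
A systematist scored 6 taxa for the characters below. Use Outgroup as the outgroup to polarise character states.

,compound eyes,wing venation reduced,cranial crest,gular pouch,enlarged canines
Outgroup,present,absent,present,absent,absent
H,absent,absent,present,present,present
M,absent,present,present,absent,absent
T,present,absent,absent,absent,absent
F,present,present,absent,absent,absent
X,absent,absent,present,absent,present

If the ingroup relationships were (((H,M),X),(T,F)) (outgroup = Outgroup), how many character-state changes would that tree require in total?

7

Map each character onto (((H,M),X),(T,F)) (rooted by Outgroup) and count the minimum state changes it requires (Fitch parsimony):
compound eyes: 1; wing venation reduced: 2; cranial crest: 1; gular pouch: 1; enlarged canines: 2.
Total tree length = 7.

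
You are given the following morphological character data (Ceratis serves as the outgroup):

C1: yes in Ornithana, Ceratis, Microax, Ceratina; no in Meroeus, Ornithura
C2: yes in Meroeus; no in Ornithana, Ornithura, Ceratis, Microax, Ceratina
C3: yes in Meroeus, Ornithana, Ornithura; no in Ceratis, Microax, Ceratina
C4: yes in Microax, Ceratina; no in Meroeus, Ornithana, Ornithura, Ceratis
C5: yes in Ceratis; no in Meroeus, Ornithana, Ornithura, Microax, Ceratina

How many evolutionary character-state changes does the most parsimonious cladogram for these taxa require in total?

5

Character polarity is set by the outgroup: the derived state is whichever differs from the outgroup's state, so for C1, C5 the derived state is 'no', and for the remaining characters it is 'yes'.
C1: derived state 'no' in Meroeus and Ornithura only — synapomorphy for {Meroeus, Ornithura}.
C2 (derived state 'yes') is unique to Meroeus (autapomorphy; uninformative for grouping).
C3 (derived state 'yes') is shared by Meroeus, Ornithana, and Ornithura — a synapomorphy uniting that clade.
C4 (derived state 'yes') is shared by Ceratina and Microax — a synapomorphy uniting that clade.
C5 (derived state 'no') is shared by all ingroup taxa — unites the whole ingroup.
Most parsimonious ingroup topology: ((Ceratina,Microax),(Ornithana,(Ornithura,Meroeus))).
Changes per character on this tree: C1: 1; C2: 1; C3: 1; C4: 1; C5: 1.
Total = 5.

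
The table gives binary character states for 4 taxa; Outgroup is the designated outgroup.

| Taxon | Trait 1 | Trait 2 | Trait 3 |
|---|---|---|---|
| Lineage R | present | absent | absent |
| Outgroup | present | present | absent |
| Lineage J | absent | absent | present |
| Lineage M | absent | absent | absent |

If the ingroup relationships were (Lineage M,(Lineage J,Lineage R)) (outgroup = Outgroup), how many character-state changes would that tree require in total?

4

Map each character onto (Lineage M,(Lineage J,Lineage R)) (rooted by Outgroup) and count the minimum state changes it requires (Fitch parsimony):
Trait 1: 2; Trait 2: 1; Trait 3: 1.
Total tree length = 4.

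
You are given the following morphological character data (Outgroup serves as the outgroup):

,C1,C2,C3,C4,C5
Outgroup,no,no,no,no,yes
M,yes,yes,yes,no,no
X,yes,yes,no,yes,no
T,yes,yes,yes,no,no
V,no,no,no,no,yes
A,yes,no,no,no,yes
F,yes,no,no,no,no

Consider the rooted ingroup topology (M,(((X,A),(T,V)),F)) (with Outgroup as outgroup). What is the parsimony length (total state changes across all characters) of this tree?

Map each character onto (M,(((X,A),(T,V)),F)) (rooted by Outgroup) and count the minimum state changes it requires (Fitch parsimony):
C1: 2; C2: 3; C3: 2; C4: 1; C5: 3.
Total tree length = 11.

11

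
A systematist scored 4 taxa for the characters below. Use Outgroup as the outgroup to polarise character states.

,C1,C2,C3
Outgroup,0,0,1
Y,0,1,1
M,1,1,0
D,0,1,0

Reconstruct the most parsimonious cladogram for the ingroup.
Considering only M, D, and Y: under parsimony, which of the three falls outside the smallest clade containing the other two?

Character polarity is set by the outgroup: the derived state is whichever differs from the outgroup's state, so for C3 the derived state is '0', and for the remaining characters it is '1'.
C1 (derived state '1') is unique to M (autapomorphy; uninformative for grouping).
All ingroup taxa share the derived state '1' for C2; it defines the ingroup but does not resolve relationships within it.
Only D and M show the derived state '0' for C3, supporting them as a clade.
Most parsimonious ingroup topology: ((D,M),Y).
M and D share a more recent common ancestor with each other than either does with Y, so Y is the least closely related of the three.

Y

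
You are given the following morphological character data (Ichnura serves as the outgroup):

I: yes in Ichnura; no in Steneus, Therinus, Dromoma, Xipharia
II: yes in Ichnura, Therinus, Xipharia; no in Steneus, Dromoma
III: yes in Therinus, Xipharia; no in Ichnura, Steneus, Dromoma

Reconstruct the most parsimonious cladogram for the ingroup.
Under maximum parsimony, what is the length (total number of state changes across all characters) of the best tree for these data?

Character polarity is set by the outgroup: the derived state is whichever differs from the outgroup's state, so for I, II the derived state is 'no', and for the remaining characters it is 'yes'.
All ingroup taxa share the derived state 'no' for I; it defines the ingroup but does not resolve relationships within it.
Only Dromoma and Steneus show the derived state 'no' for II, supporting them as a clade.
III: derived state 'yes' in Therinus and Xipharia only — synapomorphy for {Therinus, Xipharia}.
Most parsimonious ingroup topology: ((Steneus,Dromoma),(Therinus,Xipharia)).
Changes per character on this tree: I: 1; II: 1; III: 1.
Total = 3.

3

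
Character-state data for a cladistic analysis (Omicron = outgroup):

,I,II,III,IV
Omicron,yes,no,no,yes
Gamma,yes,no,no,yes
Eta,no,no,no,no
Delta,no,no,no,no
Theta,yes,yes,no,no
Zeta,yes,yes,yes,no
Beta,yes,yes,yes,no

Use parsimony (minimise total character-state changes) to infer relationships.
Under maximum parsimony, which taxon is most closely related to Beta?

Character polarity is set by the outgroup: the derived state is whichever differs from the outgroup's state, so for I, IV the derived state is 'no', and for the remaining characters it is 'yes'.
Only Delta and Eta show the derived state 'no' for I, supporting them as a clade.
II (derived state 'yes') is shared by Beta, Theta, and Zeta — a synapomorphy uniting that clade.
Only Beta and Zeta show the derived state 'yes' for III, supporting them as a clade.
IV (derived state 'no') is shared by Beta, Delta, Eta, Theta, and Zeta — a synapomorphy uniting that clade.
Most parsimonious ingroup topology: (Gamma,((Eta,Delta),(Theta,(Zeta,Beta)))).
Beta and Zeta form a cherry on this tree, so they are sister taxa.

Zeta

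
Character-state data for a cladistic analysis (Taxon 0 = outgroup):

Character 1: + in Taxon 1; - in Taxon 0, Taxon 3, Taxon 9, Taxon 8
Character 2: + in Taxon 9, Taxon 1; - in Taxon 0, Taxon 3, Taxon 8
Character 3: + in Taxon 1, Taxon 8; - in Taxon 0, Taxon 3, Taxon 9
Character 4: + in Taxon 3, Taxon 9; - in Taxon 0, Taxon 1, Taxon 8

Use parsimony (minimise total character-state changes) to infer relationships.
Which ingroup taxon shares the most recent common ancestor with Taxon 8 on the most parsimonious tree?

Taxon 1

The outgroup has state '-' for every character, so '+' is the derived state throughout.
Character 1 (derived state '+') is unique to Taxon 1 (autapomorphy; uninformative for grouping).
Character 2 groups Taxon 1 and Taxon 9, which is incompatible with the clades supported by the remaining characters; treating it as convergent (homoplasy) costs fewer steps than any alternative tree.
Only Taxon 1 and Taxon 8 show the derived state '+' for Character 3, supporting them as a clade.
Character 4: derived state '+' in Taxon 3 and Taxon 9 only — synapomorphy for {Taxon 3, Taxon 9}.
Most parsimonious ingroup topology: ((Taxon 3,Taxon 9),(Taxon 1,Taxon 8)).
Taxon 8 and Taxon 1 form a cherry on this tree, so they are sister taxa.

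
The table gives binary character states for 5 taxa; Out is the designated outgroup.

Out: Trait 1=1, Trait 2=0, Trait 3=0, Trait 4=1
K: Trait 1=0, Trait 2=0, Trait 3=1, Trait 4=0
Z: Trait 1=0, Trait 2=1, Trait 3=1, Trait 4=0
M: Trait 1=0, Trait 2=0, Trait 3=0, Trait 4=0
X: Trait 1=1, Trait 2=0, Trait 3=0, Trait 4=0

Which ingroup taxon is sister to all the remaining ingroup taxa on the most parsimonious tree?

Character polarity is set by the outgroup: the derived state is whichever differs from the outgroup's state, so for Trait 1, Trait 4 the derived state is '0', and for the remaining characters it is '1'.
Only K, M, and Z show the derived state '0' for Trait 1, supporting them as a clade.
Trait 2 (derived state '1') is unique to Z (autapomorphy; uninformative for grouping).
Trait 3 (derived state '1') is shared by K and Z — a synapomorphy uniting that clade.
All ingroup taxa share the derived state '0' for Trait 4; it defines the ingroup but does not resolve relationships within it.
Most parsimonious ingroup topology: (((K,Z),M),X).
X is sister to the clade containing all other ingroup taxa, so it is the earliest-diverging (most basal) ingroup lineage.

X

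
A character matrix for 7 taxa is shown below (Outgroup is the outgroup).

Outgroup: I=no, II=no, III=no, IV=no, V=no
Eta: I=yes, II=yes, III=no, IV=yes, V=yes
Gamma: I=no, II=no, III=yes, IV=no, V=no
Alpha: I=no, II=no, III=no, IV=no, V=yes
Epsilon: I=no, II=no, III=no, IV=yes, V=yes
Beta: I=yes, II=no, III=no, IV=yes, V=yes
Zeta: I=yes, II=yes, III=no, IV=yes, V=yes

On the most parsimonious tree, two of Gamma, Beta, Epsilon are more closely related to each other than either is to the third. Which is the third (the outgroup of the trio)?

Gamma

The outgroup has state 'no' for every character, so 'yes' is the derived state throughout.
Only Beta, Eta, and Zeta show the derived state 'yes' for I, supporting them as a clade.
II (derived state 'yes') is shared by Eta and Zeta — a synapomorphy uniting that clade.
III (derived state 'yes') is unique to Gamma (autapomorphy; uninformative for grouping).
IV (derived state 'yes') is shared by Beta, Epsilon, Eta, and Zeta — a synapomorphy uniting that clade.
V (derived state 'yes') is shared by Alpha, Beta, Epsilon, Eta, and Zeta — a synapomorphy uniting that clade.
Most parsimonious ingroup topology: (((((Eta,Zeta),Beta),Epsilon),Alpha),Gamma).
Epsilon and Beta share a more recent common ancestor with each other than either does with Gamma, so Gamma is the least closely related of the three.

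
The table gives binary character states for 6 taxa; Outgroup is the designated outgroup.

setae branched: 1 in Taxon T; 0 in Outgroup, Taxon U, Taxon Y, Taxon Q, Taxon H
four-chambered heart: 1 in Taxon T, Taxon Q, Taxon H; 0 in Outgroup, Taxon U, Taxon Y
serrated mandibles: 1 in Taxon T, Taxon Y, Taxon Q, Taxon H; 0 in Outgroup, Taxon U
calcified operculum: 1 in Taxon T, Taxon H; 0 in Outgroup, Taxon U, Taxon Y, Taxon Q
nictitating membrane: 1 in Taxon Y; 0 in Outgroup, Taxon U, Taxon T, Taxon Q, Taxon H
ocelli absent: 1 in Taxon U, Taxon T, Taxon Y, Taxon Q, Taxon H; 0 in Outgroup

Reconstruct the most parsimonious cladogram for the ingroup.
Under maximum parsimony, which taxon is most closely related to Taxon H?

Taxon T

The outgroup has state '0' for every character, so '1' is the derived state throughout.
setae branched: derived state '1' in Taxon T only — an autapomorphy, so it tells us nothing about relationships among taxa.
four-chambered heart (derived state '1') is shared by Taxon H, Taxon Q, and Taxon T — a synapomorphy uniting that clade.
serrated mandibles (derived state '1') is shared by Taxon H, Taxon Q, Taxon T, and Taxon Y — a synapomorphy uniting that clade.
Only Taxon H and Taxon T show the derived state '1' for calcified operculum, supporting them as a clade.
nictitating membrane (derived state '1') is unique to Taxon Y (autapomorphy; uninformative for grouping).
All ingroup taxa share the derived state '1' for ocelli absent; it defines the ingroup but does not resolve relationships within it.
Most parsimonious ingroup topology: (Taxon U,(((Taxon T,Taxon H),Taxon Q),Taxon Y)).
Taxon H and Taxon T form a cherry on this tree, so they are sister taxa.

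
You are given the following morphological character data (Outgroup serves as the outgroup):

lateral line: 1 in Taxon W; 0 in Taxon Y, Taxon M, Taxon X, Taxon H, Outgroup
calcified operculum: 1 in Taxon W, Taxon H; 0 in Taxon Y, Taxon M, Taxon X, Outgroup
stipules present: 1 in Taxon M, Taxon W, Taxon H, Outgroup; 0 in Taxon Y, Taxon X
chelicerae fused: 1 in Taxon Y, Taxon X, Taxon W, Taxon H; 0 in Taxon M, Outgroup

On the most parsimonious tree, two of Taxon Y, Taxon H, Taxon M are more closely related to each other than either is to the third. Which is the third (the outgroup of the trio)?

Character polarity is set by the outgroup: the derived state is whichever differs from the outgroup's state, so for stipules present the derived state is '0', and for the remaining characters it is '1'.
lateral line: derived state '1' in Taxon W only — an autapomorphy, so it tells us nothing about relationships among taxa.
calcified operculum: derived state '1' in Taxon H and Taxon W only — synapomorphy for {Taxon H, Taxon W}.
stipules present: derived state '0' in Taxon X and Taxon Y only — synapomorphy for {Taxon X, Taxon Y}.
Only Taxon H, Taxon W, Taxon X, and Taxon Y show the derived state '1' for chelicerae fused, supporting them as a clade.
Most parsimonious ingroup topology: (((Taxon W,Taxon H),(Taxon X,Taxon Y)),Taxon M).
Taxon Y and Taxon H share a more recent common ancestor with each other than either does with Taxon M, so Taxon M is the least closely related of the three.

Taxon M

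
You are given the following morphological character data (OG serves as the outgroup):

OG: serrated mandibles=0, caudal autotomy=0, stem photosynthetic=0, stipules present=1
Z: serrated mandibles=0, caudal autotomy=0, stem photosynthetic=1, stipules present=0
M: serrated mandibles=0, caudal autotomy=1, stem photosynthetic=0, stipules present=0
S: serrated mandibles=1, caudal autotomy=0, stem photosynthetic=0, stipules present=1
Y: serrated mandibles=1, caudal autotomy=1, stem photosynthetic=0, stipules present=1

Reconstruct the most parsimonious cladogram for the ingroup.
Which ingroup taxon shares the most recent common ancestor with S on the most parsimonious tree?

Y

Character polarity is set by the outgroup: the derived state is whichever differs from the outgroup's state, so for stipules present the derived state is '0', and for the remaining characters it is '1'.
Only S and Y show the derived state '1' for serrated mandibles, supporting them as a clade.
caudal autotomy groups M and Y, which is incompatible with the clades supported by the remaining characters; treating it as convergent (homoplasy) costs fewer steps than any alternative tree.
stem photosynthetic (derived state '1') is unique to Z (autapomorphy; uninformative for grouping).
stipules present (derived state '0') is shared by M and Z — a synapomorphy uniting that clade.
Most parsimonious ingroup topology: ((Z,M),(S,Y)).
S and Y form a cherry on this tree, so they are sister taxa.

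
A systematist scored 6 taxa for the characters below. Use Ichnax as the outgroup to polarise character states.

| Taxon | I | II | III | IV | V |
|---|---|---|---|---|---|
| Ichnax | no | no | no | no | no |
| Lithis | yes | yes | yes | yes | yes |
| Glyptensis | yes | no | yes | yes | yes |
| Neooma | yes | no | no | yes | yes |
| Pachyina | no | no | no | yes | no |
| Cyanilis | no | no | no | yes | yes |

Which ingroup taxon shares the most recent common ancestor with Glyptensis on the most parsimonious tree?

Lithis

The outgroup has state 'no' for every character, so 'yes' is the derived state throughout.
I: derived state 'yes' in Glyptensis, Lithis, and Neooma only — synapomorphy for {Glyptensis, Lithis, Neooma}.
II (derived state 'yes') is unique to Lithis (autapomorphy; uninformative for grouping).
III: derived state 'yes' in Glyptensis and Lithis only — synapomorphy for {Glyptensis, Lithis}.
IV (derived state 'yes') is shared by all ingroup taxa — unites the whole ingroup.
V (derived state 'yes') is shared by Cyanilis, Glyptensis, Lithis, and Neooma — a synapomorphy uniting that clade.
Most parsimonious ingroup topology: ((((Lithis,Glyptensis),Neooma),Cyanilis),Pachyina).
Glyptensis and Lithis form a cherry on this tree, so they are sister taxa.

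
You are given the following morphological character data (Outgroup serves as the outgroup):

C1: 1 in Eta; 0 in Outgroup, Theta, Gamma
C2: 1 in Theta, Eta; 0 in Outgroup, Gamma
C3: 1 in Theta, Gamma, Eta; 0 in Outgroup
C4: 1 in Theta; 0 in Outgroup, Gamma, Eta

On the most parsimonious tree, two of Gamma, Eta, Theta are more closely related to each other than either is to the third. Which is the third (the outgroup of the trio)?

Gamma

The outgroup has state '0' for every character, so '1' is the derived state throughout.
C1: derived state '1' in Eta only — an autapomorphy, so it tells us nothing about relationships among taxa.
Only Eta and Theta show the derived state '1' for C2, supporting them as a clade.
C3 (derived state '1') is shared by all ingroup taxa — unites the whole ingroup.
C4: derived state '1' in Theta only — an autapomorphy, so it tells us nothing about relationships among taxa.
Most parsimonious ingroup topology: ((Theta,Eta),Gamma).
Theta and Eta share a more recent common ancestor with each other than either does with Gamma, so Gamma is the least closely related of the three.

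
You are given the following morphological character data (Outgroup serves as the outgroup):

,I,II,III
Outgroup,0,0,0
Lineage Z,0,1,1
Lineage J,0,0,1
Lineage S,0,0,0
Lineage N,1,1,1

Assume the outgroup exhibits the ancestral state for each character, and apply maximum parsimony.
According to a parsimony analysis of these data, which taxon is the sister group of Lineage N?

Lineage Z

The outgroup has state '0' for every character, so '1' is the derived state throughout.
I: derived state '1' in Lineage N only — an autapomorphy, so it tells us nothing about relationships among taxa.
Only Lineage N and Lineage Z show the derived state '1' for II, supporting them as a clade.
Only Lineage J, Lineage N, and Lineage Z show the derived state '1' for III, supporting them as a clade.
Most parsimonious ingroup topology: (((Lineage Z,Lineage N),Lineage J),Lineage S).
Lineage N and Lineage Z form a cherry on this tree, so they are sister taxa.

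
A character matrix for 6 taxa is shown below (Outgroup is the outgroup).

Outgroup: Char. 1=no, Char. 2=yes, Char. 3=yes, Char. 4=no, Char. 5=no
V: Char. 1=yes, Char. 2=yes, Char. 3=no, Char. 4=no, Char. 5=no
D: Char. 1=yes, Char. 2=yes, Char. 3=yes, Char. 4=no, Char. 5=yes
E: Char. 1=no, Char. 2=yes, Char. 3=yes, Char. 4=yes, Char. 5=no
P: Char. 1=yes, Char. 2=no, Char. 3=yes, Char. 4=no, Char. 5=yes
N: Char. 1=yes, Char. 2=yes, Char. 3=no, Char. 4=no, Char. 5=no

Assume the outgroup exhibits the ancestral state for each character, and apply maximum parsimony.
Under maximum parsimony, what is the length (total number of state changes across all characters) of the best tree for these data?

5

Character polarity is set by the outgroup: the derived state is whichever differs from the outgroup's state, so for Char. 2, Char. 3 the derived state is 'no', and for the remaining characters it is 'yes'.
Char. 1: derived state 'yes' in D, N, P, and V only — synapomorphy for {D, N, P, V}.
Char. 2 (derived state 'no') is unique to P (autapomorphy; uninformative for grouping).
Only N and V show the derived state 'no' for Char. 3, supporting them as a clade.
Char. 4: derived state 'yes' in E only — an autapomorphy, so it tells us nothing about relationships among taxa.
Only D and P show the derived state 'yes' for Char. 5, supporting them as a clade.
Most parsimonious ingroup topology: (((V,N),(D,P)),E).
Changes per character on this tree: Char. 1: 1; Char. 2: 1; Char. 3: 1; Char. 4: 1; Char. 5: 1.
Total = 5.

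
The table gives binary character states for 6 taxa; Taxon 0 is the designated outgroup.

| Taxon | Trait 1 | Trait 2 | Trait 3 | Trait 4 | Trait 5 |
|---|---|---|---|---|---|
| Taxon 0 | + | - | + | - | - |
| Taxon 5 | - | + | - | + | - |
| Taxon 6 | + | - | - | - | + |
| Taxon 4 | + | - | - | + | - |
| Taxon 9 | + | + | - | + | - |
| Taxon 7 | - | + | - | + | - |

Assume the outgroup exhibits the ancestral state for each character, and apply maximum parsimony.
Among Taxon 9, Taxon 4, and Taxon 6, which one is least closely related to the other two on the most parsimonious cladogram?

Taxon 6

Character polarity is set by the outgroup: the derived state is whichever differs from the outgroup's state, so for Trait 1, Trait 3 the derived state is '-', and for the remaining characters it is '+'.
Trait 1: derived state '-' in Taxon 5 and Taxon 7 only — synapomorphy for {Taxon 5, Taxon 7}.
Trait 2 (derived state '+') is shared by Taxon 5, Taxon 7, and Taxon 9 — a synapomorphy uniting that clade.
All ingroup taxa share the derived state '-' for Trait 3; it defines the ingroup but does not resolve relationships within it.
Trait 4 (derived state '+') is shared by Taxon 4, Taxon 5, Taxon 7, and Taxon 9 — a synapomorphy uniting that clade.
Trait 5 (derived state '+') is unique to Taxon 6 (autapomorphy; uninformative for grouping).
Most parsimonious ingroup topology: ((((Taxon 5,Taxon 7),Taxon 9),Taxon 4),Taxon 6).
Taxon 4 and Taxon 9 share a more recent common ancestor with each other than either does with Taxon 6, so Taxon 6 is the least closely related of the three.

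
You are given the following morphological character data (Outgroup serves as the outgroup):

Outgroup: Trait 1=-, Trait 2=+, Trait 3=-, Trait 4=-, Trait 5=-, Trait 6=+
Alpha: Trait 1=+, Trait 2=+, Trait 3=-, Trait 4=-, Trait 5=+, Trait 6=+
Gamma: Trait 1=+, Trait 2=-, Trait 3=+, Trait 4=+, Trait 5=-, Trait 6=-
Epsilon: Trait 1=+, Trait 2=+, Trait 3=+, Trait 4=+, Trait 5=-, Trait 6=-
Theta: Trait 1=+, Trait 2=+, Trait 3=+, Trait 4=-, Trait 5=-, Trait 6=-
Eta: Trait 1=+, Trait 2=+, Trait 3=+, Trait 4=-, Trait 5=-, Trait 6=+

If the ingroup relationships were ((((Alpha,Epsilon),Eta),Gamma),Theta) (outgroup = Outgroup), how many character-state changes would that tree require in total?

Map each character onto ((((Alpha,Epsilon),Eta),Gamma),Theta) (rooted by Outgroup) and count the minimum state changes it requires (Fitch parsimony):
Trait 1: 1; Trait 2: 1; Trait 3: 2; Trait 4: 2; Trait 5: 1; Trait 6: 3.
Total tree length = 10.

10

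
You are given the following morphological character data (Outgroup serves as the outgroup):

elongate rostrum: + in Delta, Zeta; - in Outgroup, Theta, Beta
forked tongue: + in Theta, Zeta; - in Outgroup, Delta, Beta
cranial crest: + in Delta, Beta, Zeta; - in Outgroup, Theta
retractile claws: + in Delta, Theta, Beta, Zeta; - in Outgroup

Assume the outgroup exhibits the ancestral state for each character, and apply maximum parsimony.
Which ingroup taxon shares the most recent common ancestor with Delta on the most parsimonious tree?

Zeta

The outgroup has state '-' for every character, so '+' is the derived state throughout.
Only Delta and Zeta show the derived state '+' for elongate rostrum, supporting them as a clade.
forked tongue (state '+') occurs in Theta and Zeta but conflicts with the nesting implied by the other characters — most parsimoniously interpreted as homoplasy.
cranial crest: derived state '+' in Beta, Delta, and Zeta only — synapomorphy for {Beta, Delta, Zeta}.
retractile claws (derived state '+') is shared by all ingroup taxa — unites the whole ingroup.
Most parsimonious ingroup topology: (((Delta,Zeta),Beta),Theta).
Delta and Zeta form a cherry on this tree, so they are sister taxa.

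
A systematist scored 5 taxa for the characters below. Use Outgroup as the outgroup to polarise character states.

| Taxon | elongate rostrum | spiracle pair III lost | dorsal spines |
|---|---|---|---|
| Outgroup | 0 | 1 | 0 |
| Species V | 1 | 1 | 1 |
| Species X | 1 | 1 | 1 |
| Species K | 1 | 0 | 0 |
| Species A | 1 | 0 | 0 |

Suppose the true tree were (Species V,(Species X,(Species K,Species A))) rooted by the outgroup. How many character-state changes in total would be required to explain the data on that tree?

4

Map each character onto (Species V,(Species X,(Species K,Species A))) (rooted by Outgroup) and count the minimum state changes it requires (Fitch parsimony):
elongate rostrum: 1; spiracle pair III lost: 1; dorsal spines: 2.
Total tree length = 4.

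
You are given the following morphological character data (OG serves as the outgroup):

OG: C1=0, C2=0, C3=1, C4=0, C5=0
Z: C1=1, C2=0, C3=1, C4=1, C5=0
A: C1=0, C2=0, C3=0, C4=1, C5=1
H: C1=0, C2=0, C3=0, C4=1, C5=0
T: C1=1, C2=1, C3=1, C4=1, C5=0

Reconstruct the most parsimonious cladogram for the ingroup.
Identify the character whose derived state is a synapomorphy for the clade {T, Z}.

C1

Character polarity is set by the outgroup: the derived state is whichever differs from the outgroup's state, so for C3 the derived state is '0', and for the remaining characters it is '1'.
Only T and Z show the derived state '1' for C1, supporting them as a clade.
C2 (derived state '1') is unique to T (autapomorphy; uninformative for grouping).
C3: derived state '0' in A and H only — synapomorphy for {A, H}.
C4 (derived state '1') is shared by all ingroup taxa — unites the whole ingroup.
C5 (derived state '1') is unique to A (autapomorphy; uninformative for grouping).
Most parsimonious ingroup topology: ((Z,T),(A,H)).
The clade {T, Z} is supported by C1: its derived state '1' occurs in exactly those taxa and in no other taxon (including the outgroup).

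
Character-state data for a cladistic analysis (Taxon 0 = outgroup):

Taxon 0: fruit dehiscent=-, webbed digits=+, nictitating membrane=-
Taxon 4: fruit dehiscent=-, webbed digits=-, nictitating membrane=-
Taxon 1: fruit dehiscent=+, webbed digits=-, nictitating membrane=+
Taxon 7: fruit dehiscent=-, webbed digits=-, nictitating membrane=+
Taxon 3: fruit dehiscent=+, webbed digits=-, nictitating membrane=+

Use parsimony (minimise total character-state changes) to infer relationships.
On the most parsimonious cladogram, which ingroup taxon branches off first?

Taxon 4

Character polarity is set by the outgroup: the derived state is whichever differs from the outgroup's state, so for webbed digits the derived state is '-', and for the remaining characters it is '+'.
fruit dehiscent (derived state '+') is shared by Taxon 1 and Taxon 3 — a synapomorphy uniting that clade.
All ingroup taxa share the derived state '-' for webbed digits; it defines the ingroup but does not resolve relationships within it.
nictitating membrane (derived state '+') is shared by Taxon 1, Taxon 3, and Taxon 7 — a synapomorphy uniting that clade.
Most parsimonious ingroup topology: (Taxon 4,((Taxon 1,Taxon 3),Taxon 7)).
Taxon 4 is sister to the clade containing all other ingroup taxa, so it is the earliest-diverging (most basal) ingroup lineage.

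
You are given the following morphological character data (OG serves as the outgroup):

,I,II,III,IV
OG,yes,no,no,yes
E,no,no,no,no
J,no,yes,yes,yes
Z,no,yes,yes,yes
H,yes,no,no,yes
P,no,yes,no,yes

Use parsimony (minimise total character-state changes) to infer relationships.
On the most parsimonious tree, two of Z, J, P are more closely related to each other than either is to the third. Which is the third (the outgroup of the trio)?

Character polarity is set by the outgroup: the derived state is whichever differs from the outgroup's state, so for I, IV the derived state is 'no', and for the remaining characters it is 'yes'.
I: derived state 'no' in E, J, P, and Z only — synapomorphy for {E, J, P, Z}.
II: derived state 'yes' in J, P, and Z only — synapomorphy for {J, P, Z}.
III: derived state 'yes' in J and Z only — synapomorphy for {J, Z}.
IV (derived state 'no') is unique to E (autapomorphy; uninformative for grouping).
Most parsimonious ingroup topology: ((E,((J,Z),P)),H).
J and Z share a more recent common ancestor with each other than either does with P, so P is the least closely related of the three.

P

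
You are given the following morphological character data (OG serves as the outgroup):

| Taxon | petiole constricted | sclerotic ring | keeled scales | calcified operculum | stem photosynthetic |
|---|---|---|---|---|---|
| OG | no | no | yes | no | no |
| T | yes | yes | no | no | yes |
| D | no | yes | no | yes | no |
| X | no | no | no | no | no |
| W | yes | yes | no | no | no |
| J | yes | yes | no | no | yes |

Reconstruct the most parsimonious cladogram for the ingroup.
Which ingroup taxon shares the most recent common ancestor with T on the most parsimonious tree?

Character polarity is set by the outgroup: the derived state is whichever differs from the outgroup's state, so for keeled scales the derived state is 'no', and for the remaining characters it is 'yes'.
petiole constricted (derived state 'yes') is shared by J, T, and W — a synapomorphy uniting that clade.
sclerotic ring (derived state 'yes') is shared by D, J, T, and W — a synapomorphy uniting that clade.
keeled scales (derived state 'no') is shared by all ingroup taxa — unites the whole ingroup.
calcified operculum (derived state 'yes') is unique to D (autapomorphy; uninformative for grouping).
stem photosynthetic: derived state 'yes' in J and T only — synapomorphy for {J, T}.
Most parsimonious ingroup topology: (((W,(T,J)),D),X).
T and J form a cherry on this tree, so they are sister taxa.

J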